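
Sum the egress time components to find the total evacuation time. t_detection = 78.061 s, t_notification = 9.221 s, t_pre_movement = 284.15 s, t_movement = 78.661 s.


Total = 78.061 + 9.221 + 284.15 + 78.661 = 450.093 s

450.093 s


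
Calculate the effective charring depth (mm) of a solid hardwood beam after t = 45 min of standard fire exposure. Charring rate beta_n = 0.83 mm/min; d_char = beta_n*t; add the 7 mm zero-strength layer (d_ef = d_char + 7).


d_char = 0.83 * 45 = 37.35 mm
d_ef = 37.35 + 1.0*7 = 44.35 mm

44.35 mm


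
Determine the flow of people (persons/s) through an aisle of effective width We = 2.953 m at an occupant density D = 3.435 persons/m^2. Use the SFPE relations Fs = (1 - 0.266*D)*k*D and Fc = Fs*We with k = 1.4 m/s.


1 - 0.266*D = 1 - 0.266*3.435 = 0.086290
Fs = 0.086290 * 1.4 * 3.435 = 0.41497 persons/(s*m)
Fc = 0.41497 * 2.953 = 1.2254 persons/s

1.2254 persons/s


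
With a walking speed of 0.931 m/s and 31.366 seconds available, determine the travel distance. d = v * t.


d = 0.931 * 31.366 = 29.202 m

29.202 m


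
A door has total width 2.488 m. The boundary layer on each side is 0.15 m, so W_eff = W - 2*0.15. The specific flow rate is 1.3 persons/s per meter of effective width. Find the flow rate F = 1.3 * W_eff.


W_eff = 2.488 - 0.30 = 2.188 m
F = 1.3 * 2.188 = 2.8444 persons/s

2.8444 persons/s


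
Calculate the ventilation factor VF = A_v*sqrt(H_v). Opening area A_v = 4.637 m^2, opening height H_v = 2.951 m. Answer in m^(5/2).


sqrt(H_v) = 1.7178
VF = 4.637 * 1.7178 = 7.9657 m^(5/2)

7.9657 m^(5/2)


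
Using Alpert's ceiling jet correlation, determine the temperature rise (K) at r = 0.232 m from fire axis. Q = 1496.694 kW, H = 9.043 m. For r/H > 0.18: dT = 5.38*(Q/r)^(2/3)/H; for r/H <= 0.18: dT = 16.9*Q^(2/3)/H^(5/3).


r/H = 0.232 / 9.043 = 0.025655
r/H <= 0.18, so dT = 16.9*Q^(2/3)/H^(5/3)
Q^(2/3) = 130.84
H^(5/3) = 39.251
dT = 16.9 * 130.84 / 39.251 = 56.336 K

56.336 K


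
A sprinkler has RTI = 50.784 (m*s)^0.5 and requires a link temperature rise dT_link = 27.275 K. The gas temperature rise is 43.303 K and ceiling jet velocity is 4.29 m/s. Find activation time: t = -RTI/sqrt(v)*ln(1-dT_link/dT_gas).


dT_link/dT_gas = 0.62986
ln(1 - 0.62986) = -0.99388
t = -50.784 / sqrt(4.29) * -0.99388 = 24.369 s

24.369 s


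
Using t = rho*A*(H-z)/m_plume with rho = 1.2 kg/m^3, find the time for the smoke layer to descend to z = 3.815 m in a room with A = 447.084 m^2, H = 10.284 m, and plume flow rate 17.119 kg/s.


H - z = 6.469 m
t = 1.2 * 447.084 * 6.469 / 17.119 = 202.74 s

202.74 s


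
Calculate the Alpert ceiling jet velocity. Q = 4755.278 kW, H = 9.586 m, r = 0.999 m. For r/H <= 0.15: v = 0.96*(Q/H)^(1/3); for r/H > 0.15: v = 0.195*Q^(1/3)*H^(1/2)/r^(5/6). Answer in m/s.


r/H = 0.999 / 9.586 = 0.10421
r/H <= 0.15, so v = 0.96*(Q/H)^(1/3)
Q/H = 496.06
(Q/H)^(1/3) = 7.9161
v = 0.96 * 7.9161 = 7.5995 m/s

7.5995 m/s


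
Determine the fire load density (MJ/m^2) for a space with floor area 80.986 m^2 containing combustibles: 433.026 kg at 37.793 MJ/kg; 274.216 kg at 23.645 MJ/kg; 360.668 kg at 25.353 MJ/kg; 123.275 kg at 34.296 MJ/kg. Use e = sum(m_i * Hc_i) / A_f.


Total energy = 433.026*37.793 + 274.216*23.645 + 360.668*25.353 + 123.275*34.296
= 16365.35 + 6483.837 + 9144.016 + 4227.839
= 36221.04 MJ
e = 36221.04 / 80.986 = 447.25 MJ/m^2

447.25 MJ/m^2


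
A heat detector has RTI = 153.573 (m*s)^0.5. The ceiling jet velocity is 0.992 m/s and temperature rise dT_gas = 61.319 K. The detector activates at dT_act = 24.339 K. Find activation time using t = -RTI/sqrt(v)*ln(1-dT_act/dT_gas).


dT_act/dT_gas = 0.39692
ln(1 - 0.39692) = -0.50571
t = -153.573 / sqrt(0.992) * -0.50571 = 77.976 s

77.976 s


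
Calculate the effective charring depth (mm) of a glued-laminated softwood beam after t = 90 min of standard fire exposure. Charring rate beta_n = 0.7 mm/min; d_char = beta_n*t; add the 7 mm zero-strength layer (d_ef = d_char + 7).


d_char = 0.7 * 90 = 63 mm
d_ef = 63 + 1.0*7 = 70 mm

70 mm


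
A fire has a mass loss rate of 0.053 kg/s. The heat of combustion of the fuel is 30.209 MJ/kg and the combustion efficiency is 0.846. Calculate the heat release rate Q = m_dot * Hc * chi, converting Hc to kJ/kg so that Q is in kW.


Hc = 30.209 MJ/kg = 30.209 * 1000 kJ/kg = 30209 kJ/kg
Q = 0.053 kg/s * 30209 kJ/kg * 0.846 = 1354.5 kW

1354.5 kW


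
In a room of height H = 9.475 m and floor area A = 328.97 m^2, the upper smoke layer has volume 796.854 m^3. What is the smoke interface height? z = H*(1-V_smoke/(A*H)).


V/(A*H) = 0.25565
1 - 0.25565 = 0.74435
z = 9.475 * 0.74435 = 7.0527 m

7.0527 m


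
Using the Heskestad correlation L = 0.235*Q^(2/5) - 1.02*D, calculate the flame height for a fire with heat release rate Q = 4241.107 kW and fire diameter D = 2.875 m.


Q^(2/5) = 28.248
0.235 * Q^(2/5) = 6.6383
1.02 * D = 2.9325
L = 3.7058 m

3.7058 m


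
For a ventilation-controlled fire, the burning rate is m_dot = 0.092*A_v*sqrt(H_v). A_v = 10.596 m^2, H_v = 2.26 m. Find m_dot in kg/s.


sqrt(H_v) = 1.5033
m_dot = 0.092 * 10.596 * 1.5033 = 1.4655 kg/s

1.4655 kg/s


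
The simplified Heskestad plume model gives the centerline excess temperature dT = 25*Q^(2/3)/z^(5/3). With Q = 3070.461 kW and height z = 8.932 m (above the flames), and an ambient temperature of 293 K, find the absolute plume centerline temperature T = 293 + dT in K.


Q^(2/3) = 211.25
z^(5/3) = 38.452
dT = 25 * 211.25 / 38.452 = 137.35 K
T = 293 + 137.35 = 430.35 K

430.35 K


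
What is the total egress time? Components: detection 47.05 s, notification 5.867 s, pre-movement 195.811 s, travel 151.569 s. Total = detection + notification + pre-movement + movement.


Total = 47.05 + 5.867 + 195.811 + 151.569 = 400.297 s

400.297 s


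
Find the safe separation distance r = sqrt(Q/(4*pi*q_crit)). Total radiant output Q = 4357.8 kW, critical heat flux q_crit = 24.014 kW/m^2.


4*pi*q_crit = 301.77
Q/(4*pi*q_crit) = 14.441
r = sqrt(14.441) = 3.8001 m

3.8001 m


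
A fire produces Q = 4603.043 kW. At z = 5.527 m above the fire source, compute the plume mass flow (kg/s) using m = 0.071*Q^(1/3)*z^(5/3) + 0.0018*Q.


Q^(1/3) = 16.635
z^(5/3) = 17.278
First term = 0.071 * 16.635 * 17.278 = 20.406
Second term = 0.0018 * 4603.043 = 8.2855
m = 28.691 kg/s

28.691 kg/s


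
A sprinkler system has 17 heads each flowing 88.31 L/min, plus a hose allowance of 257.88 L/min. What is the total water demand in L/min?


Sprinkler demand = 17 * 88.31 = 1501.27 L/min
Total = 1501.27 + 257.88 = 1759.15 L/min

1759.15 L/min


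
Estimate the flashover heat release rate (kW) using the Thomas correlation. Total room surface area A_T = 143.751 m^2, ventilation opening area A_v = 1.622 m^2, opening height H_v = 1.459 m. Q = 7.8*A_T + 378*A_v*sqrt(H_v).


7.8*A_T = 1121.3
sqrt(H_v) = 1.2079
378*A_v*sqrt(H_v) = 740.58
Q = 1121.3 + 740.58 = 1861.8 kW

1861.8 kW


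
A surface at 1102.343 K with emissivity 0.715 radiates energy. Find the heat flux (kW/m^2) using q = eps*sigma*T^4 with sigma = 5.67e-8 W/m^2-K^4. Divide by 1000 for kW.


T^4 = 1.4766e+12
q = 0.715 * 5.67e-8 * 1.4766e+12 / 1000 = 59.863 kW/m^2

59.863 kW/m^2


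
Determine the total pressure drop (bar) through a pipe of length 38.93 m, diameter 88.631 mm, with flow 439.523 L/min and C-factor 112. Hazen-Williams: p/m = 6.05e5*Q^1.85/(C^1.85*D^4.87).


Q^1.85 = 77538
C^1.85 = 6180.9
D^4.87 = 3.0531e+09
p/m = 0.0024859 bar/m
p_total = 0.0024859 * 38.93 = 0.096774 bar

0.096774 bar


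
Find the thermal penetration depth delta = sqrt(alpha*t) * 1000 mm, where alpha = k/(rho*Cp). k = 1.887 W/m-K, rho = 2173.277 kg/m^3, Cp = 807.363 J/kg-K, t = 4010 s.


alpha = 1.887 / (2173.277 * 807.363) = 1.0754e-06 m^2/s
alpha * t = 0.0043125
delta = sqrt(0.0043125) * 1000 = 65.670 mm

65.670 mm


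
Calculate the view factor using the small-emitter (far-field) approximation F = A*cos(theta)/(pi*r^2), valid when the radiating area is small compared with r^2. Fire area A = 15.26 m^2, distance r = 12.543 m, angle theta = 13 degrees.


cos(13 deg) = 0.97437
pi*r^2 = 494.26
F = 15.26 * 0.97437 / 494.26 = 0.030083

0.030083


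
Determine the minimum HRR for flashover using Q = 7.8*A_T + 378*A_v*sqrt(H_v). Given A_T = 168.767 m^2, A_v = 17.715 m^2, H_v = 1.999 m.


7.8*A_T = 1316.4
sqrt(H_v) = 1.4139
378*A_v*sqrt(H_v) = 9467.6
Q = 1316.4 + 9467.6 = 10784 kW

10784 kW


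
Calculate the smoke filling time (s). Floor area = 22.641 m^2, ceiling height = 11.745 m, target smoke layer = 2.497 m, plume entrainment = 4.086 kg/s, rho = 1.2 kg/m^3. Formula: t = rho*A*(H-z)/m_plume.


H - z = 9.248 m
t = 1.2 * 22.641 * 9.248 / 4.086 = 61.493 s

61.493 s


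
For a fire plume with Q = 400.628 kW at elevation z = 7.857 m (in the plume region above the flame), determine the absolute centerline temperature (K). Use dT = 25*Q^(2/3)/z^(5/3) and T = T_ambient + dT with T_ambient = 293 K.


Q^(2/3) = 54.345
z^(5/3) = 31.052
dT = 25 * 54.345 / 31.052 = 43.753 K
T = 293 + 43.753 = 336.75 K

336.75 K


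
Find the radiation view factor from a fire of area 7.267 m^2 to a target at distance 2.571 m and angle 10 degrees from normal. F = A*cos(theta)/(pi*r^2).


cos(10 deg) = 0.98481
pi*r^2 = 20.766
F = 7.267 * 0.98481 / 20.766 = 0.34463

0.34463


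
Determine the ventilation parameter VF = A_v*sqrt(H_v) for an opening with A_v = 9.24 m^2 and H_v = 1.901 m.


sqrt(H_v) = 1.3788
VF = 9.24 * 1.3788 = 12.740 m^(5/2)

12.740 m^(5/2)


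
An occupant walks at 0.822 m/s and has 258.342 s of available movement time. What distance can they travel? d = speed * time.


d = 0.822 * 258.342 = 212.36 m

212.36 m


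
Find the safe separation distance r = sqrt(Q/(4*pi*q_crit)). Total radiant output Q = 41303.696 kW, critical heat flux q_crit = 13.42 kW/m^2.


4*pi*q_crit = 168.64
Q/(4*pi*q_crit) = 244.92
r = sqrt(244.92) = 15.650 m

15.650 m


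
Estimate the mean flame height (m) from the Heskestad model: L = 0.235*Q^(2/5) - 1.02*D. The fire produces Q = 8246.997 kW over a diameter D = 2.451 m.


Q^(2/5) = 36.857
0.235 * Q^(2/5) = 8.6614
1.02 * D = 2.5000
L = 6.1613 m

6.1613 m


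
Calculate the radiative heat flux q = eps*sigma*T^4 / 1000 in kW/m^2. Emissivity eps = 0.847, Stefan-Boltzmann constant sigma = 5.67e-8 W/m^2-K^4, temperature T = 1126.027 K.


T^4 = 1.6077e+12
q = 0.847 * 5.67e-8 * 1.6077e+12 / 1000 = 77.208 kW/m^2

77.208 kW/m^2


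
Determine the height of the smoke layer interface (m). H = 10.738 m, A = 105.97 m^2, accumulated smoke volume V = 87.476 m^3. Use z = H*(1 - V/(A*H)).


V/(A*H) = 0.076875
1 - 0.076875 = 0.92313
z = 10.738 * 0.92313 = 9.9125 m

9.9125 m


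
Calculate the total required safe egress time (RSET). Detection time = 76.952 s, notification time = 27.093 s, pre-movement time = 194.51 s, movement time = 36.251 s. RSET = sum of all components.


Total = 76.952 + 27.093 + 194.51 + 36.251 = 334.806 s

334.806 s


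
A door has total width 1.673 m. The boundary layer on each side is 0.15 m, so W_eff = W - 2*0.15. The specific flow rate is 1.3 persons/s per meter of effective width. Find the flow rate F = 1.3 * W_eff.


W_eff = 1.673 - 0.30 = 1.373 m
F = 1.3 * 1.373 = 1.7849 persons/s

1.7849 persons/s


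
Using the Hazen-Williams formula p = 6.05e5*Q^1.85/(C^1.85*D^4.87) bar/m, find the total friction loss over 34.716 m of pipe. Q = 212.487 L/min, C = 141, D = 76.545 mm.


Q^1.85 = 20210
C^1.85 = 9463.6
D^4.87 = 1.4951e+09
p/m = 0.00086415 bar/m
p_total = 0.00086415 * 34.716 = 0.030000 bar

0.030000 bar


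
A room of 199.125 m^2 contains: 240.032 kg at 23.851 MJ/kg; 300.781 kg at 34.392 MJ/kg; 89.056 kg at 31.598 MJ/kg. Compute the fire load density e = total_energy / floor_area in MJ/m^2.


Total energy = 240.032*23.851 + 300.781*34.392 + 89.056*31.598
= 5725.003 + 10344.46 + 2813.991
= 18883.45 MJ
e = 18883.45 / 199.125 = 94.832 MJ/m^2

94.832 MJ/m^2


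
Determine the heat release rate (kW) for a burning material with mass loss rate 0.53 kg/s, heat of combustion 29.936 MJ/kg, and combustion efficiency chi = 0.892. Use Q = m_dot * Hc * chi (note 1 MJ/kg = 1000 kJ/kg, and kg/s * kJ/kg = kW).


Hc = 29.936 MJ/kg = 29.936 * 1000 kJ/kg = 29936 kJ/kg
Q = 0.53 kg/s * 29936 kJ/kg * 0.892 = 14153 kW

14153 kW


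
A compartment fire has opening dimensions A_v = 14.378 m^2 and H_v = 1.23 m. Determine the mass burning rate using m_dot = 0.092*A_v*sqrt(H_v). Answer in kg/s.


sqrt(H_v) = 1.1091
m_dot = 0.092 * 14.378 * 1.1091 = 1.4670 kg/s

1.4670 kg/s


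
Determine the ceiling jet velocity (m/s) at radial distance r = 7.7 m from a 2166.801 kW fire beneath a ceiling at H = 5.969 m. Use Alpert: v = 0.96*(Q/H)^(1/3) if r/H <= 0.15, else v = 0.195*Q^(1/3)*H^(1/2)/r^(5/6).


r/H = 7.7 / 5.969 = 1.2900
r/H > 0.15, so v = 0.195*Q^(1/3)*H^(1/2)/r^(5/6)
Q^(1/3) = 12.940
H^(1/2) = 2.4432
r^(5/6) = 5.4795
v = 0.195 * 12.940 * 2.4432 / 5.4795 = 1.1251 m/s

1.1251 m/s


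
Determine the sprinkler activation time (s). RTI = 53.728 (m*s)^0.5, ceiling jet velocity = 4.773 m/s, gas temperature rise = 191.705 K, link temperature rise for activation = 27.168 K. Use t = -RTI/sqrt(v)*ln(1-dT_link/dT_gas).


dT_link/dT_gas = 0.14172
ln(1 - 0.14172) = -0.15282
t = -53.728 / sqrt(4.773) * -0.15282 = 3.7583 s

3.7583 s


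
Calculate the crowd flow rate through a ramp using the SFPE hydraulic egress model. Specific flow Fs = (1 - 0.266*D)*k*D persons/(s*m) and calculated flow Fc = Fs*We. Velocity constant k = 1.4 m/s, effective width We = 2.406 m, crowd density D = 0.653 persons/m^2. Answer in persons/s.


1 - 0.266*D = 1 - 0.266*0.653 = 0.82630
Fs = 0.82630 * 1.4 * 0.653 = 0.75541 persons/(s*m)
Fc = 0.75541 * 2.406 = 1.8175 persons/s

1.8175 persons/s


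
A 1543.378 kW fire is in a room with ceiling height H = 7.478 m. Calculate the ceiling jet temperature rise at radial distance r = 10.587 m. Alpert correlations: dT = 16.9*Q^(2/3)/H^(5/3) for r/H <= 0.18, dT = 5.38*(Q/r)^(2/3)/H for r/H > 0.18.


r/H = 10.587 / 7.478 = 1.4158
r/H > 0.18, so dT = 5.38*(Q/r)^(2/3)/H
Q/r = 145.78
(Q/r)^(2/3) = 27.699
dT = 5.38 * 27.699 / 7.478 = 19.928 K

19.928 K


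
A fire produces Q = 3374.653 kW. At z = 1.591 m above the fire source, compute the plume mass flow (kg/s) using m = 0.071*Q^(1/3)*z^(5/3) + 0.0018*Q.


Q^(1/3) = 14.999
z^(5/3) = 2.1683
First term = 0.071 * 14.999 * 2.1683 = 2.3091
Second term = 0.0018 * 3374.653 = 6.0744
m = 8.3835 kg/s

8.3835 kg/s


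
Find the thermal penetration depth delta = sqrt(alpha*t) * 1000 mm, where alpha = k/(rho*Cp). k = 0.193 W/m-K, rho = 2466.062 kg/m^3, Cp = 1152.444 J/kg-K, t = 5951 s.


alpha = 0.193 / (2466.062 * 1152.444) = 6.7910e-08 m^2/s
alpha * t = 0.00040413
delta = sqrt(0.00040413) * 1000 = 20.103 mm

20.103 mm


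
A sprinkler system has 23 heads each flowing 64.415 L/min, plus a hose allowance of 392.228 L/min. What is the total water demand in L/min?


Sprinkler demand = 23 * 64.415 = 1481.545 L/min
Total = 1481.545 + 392.228 = 1873.773 L/min

1873.773 L/min


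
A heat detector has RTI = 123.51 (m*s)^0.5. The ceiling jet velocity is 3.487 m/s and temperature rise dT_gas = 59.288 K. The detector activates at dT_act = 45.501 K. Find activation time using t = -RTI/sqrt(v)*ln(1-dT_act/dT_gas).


dT_act/dT_gas = 0.76746
ln(1 - 0.76746) = -1.4587
t = -123.51 / sqrt(3.487) * -1.4587 = 96.480 s

96.480 s


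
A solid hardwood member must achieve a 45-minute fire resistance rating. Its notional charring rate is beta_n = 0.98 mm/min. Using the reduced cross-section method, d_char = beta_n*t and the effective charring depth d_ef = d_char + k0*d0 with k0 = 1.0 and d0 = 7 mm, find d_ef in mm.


d_char = 0.98 * 45 = 44.1 mm
d_ef = 44.1 + 1.0*7 = 51.1 mm

51.1 mm


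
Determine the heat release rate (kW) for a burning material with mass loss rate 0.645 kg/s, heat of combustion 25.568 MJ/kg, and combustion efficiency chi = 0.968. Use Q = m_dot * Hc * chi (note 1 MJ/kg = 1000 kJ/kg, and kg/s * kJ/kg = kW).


Hc = 25.568 MJ/kg = 25.568 * 1000 kJ/kg = 25568 kJ/kg
Q = 0.645 kg/s * 25568 kJ/kg * 0.968 = 15964 kW

15964 kW


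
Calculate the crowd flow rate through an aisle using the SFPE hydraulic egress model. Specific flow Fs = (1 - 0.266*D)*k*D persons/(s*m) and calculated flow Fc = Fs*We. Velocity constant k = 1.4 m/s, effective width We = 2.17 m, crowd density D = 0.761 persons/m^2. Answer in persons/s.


1 - 0.266*D = 1 - 0.266*0.761 = 0.79757
Fs = 0.79757 * 1.4 * 0.761 = 0.84974 persons/(s*m)
Fc = 0.84974 * 2.17 = 1.8439 persons/s

1.8439 persons/s


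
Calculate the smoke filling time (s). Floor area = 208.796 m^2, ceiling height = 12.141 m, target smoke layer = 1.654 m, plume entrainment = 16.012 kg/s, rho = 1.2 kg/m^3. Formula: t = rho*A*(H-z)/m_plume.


H - z = 10.487 m
t = 1.2 * 208.796 * 10.487 / 16.012 = 164.10 s

164.10 s


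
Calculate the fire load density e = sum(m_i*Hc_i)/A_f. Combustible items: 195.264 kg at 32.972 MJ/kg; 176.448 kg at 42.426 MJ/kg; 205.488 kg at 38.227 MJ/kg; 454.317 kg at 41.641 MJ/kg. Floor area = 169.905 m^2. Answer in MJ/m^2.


Total energy = 195.264*32.972 + 176.448*42.426 + 205.488*38.227 + 454.317*41.641
= 6438.245 + 7485.983 + 7855.190 + 18918.21
= 40697.63 MJ
e = 40697.63 / 169.905 = 239.53 MJ/m^2

239.53 MJ/m^2


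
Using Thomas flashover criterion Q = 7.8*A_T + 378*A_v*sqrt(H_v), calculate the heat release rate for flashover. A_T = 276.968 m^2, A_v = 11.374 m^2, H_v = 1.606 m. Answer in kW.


7.8*A_T = 2160.4
sqrt(H_v) = 1.2673
378*A_v*sqrt(H_v) = 5448.5
Q = 2160.4 + 5448.5 = 7608.9 kW

7608.9 kW


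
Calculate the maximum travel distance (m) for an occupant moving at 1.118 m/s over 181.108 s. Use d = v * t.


d = 1.118 * 181.108 = 202.48 m

202.48 m


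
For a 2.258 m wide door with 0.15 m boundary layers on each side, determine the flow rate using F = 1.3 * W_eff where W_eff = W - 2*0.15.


W_eff = 2.258 - 0.30 = 1.958 m
F = 1.3 * 1.958 = 2.5454 persons/s

2.5454 persons/s


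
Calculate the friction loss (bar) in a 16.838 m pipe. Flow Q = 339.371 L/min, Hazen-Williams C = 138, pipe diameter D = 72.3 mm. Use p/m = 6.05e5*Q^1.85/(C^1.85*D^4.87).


Q^1.85 = 48056
C^1.85 = 9094.4
D^4.87 = 1.1324e+09
p/m = 0.0028231 bar/m
p_total = 0.0028231 * 16.838 = 0.047535 bar

0.047535 bar


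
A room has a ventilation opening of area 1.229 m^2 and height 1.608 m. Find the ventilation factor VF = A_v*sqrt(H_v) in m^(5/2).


sqrt(H_v) = 1.2681
VF = 1.229 * 1.2681 = 1.5585 m^(5/2)

1.5585 m^(5/2)


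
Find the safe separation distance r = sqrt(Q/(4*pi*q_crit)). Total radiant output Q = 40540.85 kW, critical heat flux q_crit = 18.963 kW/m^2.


4*pi*q_crit = 238.30
Q/(4*pi*q_crit) = 170.13
r = sqrt(170.13) = 13.043 m

13.043 m


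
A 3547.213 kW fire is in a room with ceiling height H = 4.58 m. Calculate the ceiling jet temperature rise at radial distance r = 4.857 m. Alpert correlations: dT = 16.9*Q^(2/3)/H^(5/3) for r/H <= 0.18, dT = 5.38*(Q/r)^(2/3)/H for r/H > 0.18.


r/H = 4.857 / 4.58 = 1.0605
r/H > 0.18, so dT = 5.38*(Q/r)^(2/3)/H
Q/r = 730.33
(Q/r)^(2/3) = 81.098
dT = 5.38 * 81.098 / 4.58 = 95.264 K

95.264 K


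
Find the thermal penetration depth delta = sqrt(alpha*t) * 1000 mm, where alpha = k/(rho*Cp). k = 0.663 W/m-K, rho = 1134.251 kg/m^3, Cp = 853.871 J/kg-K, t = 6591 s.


alpha = 0.663 / (1134.251 * 853.871) = 6.8456e-07 m^2/s
alpha * t = 0.0045119
delta = sqrt(0.0045119) * 1000 = 67.171 mm

67.171 mm


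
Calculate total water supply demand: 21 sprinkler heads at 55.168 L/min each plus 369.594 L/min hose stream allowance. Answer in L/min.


Sprinkler demand = 21 * 55.168 = 1158.528 L/min
Total = 1158.528 + 369.594 = 1528.122 L/min

1528.122 L/min


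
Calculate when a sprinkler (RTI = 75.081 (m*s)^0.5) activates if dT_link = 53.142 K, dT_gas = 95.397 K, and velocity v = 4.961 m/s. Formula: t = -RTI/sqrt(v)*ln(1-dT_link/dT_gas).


dT_link/dT_gas = 0.55706
ln(1 - 0.55706) = -0.81432
t = -75.081 / sqrt(4.961) * -0.81432 = 27.450 s

27.450 s


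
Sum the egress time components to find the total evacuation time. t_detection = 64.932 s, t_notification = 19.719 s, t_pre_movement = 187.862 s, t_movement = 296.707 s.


Total = 64.932 + 19.719 + 187.862 + 296.707 = 569.22 s

569.22 s


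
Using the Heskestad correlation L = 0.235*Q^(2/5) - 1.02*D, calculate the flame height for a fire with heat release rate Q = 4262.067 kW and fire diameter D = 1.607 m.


Q^(2/5) = 28.304
0.235 * Q^(2/5) = 6.6514
1.02 * D = 1.6391
L = 5.0123 m

5.0123 m


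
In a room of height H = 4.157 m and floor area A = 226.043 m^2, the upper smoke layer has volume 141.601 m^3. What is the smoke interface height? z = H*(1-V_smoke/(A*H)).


V/(A*H) = 0.15069
1 - 0.15069 = 0.84931
z = 4.157 * 0.84931 = 3.5306 m

3.5306 m


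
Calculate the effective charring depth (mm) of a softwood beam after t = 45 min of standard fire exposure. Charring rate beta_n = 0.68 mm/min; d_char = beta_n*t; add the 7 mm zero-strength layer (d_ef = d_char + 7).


d_char = 0.68 * 45 = 30.6 mm
d_ef = 30.6 + 1.0*7 = 37.6 mm

37.6 mm


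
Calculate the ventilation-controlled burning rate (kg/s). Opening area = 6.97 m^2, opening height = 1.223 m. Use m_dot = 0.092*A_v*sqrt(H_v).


sqrt(H_v) = 1.1059
m_dot = 0.092 * 6.97 * 1.1059 = 0.70914 kg/s

0.70914 kg/s


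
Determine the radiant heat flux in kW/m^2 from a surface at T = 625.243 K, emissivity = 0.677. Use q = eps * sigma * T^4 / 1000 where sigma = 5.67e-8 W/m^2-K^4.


T^4 = 1.5283e+11
q = 0.677 * 5.67e-8 * 1.5283e+11 / 1000 = 5.8663 kW/m^2

5.8663 kW/m^2


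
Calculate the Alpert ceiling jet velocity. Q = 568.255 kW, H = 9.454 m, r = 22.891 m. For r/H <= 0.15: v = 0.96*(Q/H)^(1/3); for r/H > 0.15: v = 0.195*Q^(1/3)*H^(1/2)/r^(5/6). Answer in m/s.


r/H = 22.891 / 9.454 = 2.4213
r/H > 0.15, so v = 0.195*Q^(1/3)*H^(1/2)/r^(5/6)
Q^(1/3) = 8.2829
H^(1/2) = 3.0747
r^(5/6) = 13.585
v = 0.195 * 8.2829 * 3.0747 / 13.585 = 0.36557 m/s

0.36557 m/s


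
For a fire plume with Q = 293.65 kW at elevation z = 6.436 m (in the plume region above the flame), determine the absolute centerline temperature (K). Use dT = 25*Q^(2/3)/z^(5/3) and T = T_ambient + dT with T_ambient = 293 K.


Q^(2/3) = 44.179
z^(5/3) = 22.269
dT = 25 * 44.179 / 22.269 = 49.598 K
T = 293 + 49.598 = 342.60 K

342.60 K


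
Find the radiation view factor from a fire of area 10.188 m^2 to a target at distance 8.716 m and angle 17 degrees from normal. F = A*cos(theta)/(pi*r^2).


cos(17 deg) = 0.95630
pi*r^2 = 238.66
F = 10.188 * 0.95630 / 238.66 = 0.040823

0.040823


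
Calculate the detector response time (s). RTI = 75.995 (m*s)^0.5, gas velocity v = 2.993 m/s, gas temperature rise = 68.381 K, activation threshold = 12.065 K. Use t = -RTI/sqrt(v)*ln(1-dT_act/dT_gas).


dT_act/dT_gas = 0.17644
ln(1 - 0.17644) = -0.19412
t = -75.995 / sqrt(2.993) * -0.19412 = 8.5269 s

8.5269 s


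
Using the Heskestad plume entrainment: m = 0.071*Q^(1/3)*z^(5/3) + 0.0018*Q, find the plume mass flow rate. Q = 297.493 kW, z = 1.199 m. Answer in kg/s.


Q^(1/3) = 6.6756
z^(5/3) = 1.3532
First term = 0.071 * 6.6756 * 1.3532 = 0.64138
Second term = 0.0018 * 297.493 = 0.53549
m = 1.1769 kg/s

1.1769 kg/s


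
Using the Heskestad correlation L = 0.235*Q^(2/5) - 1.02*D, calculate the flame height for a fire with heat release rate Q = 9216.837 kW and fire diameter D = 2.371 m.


Q^(2/5) = 38.533
0.235 * Q^(2/5) = 9.0553
1.02 * D = 2.4184
L = 6.6368 m

6.6368 m


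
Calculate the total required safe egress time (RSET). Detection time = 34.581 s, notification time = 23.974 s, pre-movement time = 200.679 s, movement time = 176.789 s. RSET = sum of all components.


Total = 34.581 + 23.974 + 200.679 + 176.789 = 436.023 s

436.023 s


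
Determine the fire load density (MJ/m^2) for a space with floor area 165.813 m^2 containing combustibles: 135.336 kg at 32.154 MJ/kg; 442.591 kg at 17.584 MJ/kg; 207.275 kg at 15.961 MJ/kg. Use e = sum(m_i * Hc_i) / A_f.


Total energy = 135.336*32.154 + 442.591*17.584 + 207.275*15.961
= 4351.594 + 7782.520 + 3308.316
= 15442.43 MJ
e = 15442.43 / 165.813 = 93.132 MJ/m^2

93.132 MJ/m^2


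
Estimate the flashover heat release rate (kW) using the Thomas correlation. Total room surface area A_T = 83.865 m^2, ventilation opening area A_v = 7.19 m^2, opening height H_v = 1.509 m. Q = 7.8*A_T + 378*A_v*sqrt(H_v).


7.8*A_T = 654.147
sqrt(H_v) = 1.2284
378*A_v*sqrt(H_v) = 3338.6
Q = 654.147 + 3338.6 = 3992.8 kW

3992.8 kW


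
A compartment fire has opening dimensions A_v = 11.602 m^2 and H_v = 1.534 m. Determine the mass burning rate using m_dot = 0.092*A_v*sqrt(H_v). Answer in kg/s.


sqrt(H_v) = 1.2385
m_dot = 0.092 * 11.602 * 1.2385 = 1.3220 kg/s

1.3220 kg/s


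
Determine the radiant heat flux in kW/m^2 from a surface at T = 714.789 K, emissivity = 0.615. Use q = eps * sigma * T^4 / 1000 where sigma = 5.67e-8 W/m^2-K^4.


T^4 = 2.6104e+11
q = 0.615 * 5.67e-8 * 2.6104e+11 / 1000 = 9.1027 kW/m^2

9.1027 kW/m^2


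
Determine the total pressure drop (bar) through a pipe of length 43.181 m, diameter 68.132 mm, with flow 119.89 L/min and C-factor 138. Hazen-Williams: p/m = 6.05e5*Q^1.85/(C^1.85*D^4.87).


Q^1.85 = 7010.5
C^1.85 = 9094.4
D^4.87 = 8.4805e+08
p/m = 0.00054993 bar/m
p_total = 0.00054993 * 43.181 = 0.023747 bar

0.023747 bar


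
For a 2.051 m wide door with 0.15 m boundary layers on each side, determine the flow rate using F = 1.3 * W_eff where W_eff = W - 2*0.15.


W_eff = 2.051 - 0.30 = 1.751 m
F = 1.3 * 1.751 = 2.2763 persons/s

2.2763 persons/s


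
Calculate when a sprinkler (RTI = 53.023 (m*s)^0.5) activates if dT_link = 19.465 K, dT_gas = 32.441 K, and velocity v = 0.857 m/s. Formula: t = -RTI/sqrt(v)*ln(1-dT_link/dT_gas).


dT_link/dT_gas = 0.60001
ln(1 - 0.60001) = -0.91632
t = -53.023 / sqrt(0.857) * -0.91632 = 52.483 s

52.483 s


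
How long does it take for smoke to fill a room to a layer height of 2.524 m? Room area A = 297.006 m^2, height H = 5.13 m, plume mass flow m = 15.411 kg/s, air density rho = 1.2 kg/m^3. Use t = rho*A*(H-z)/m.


H - z = 2.606 m
t = 1.2 * 297.006 * 2.606 / 15.411 = 60.268 s

60.268 s


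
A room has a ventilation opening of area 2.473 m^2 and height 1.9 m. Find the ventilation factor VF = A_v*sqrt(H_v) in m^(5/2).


sqrt(H_v) = 1.3784
VF = 2.473 * 1.3784 = 3.4088 m^(5/2)

3.4088 m^(5/2)


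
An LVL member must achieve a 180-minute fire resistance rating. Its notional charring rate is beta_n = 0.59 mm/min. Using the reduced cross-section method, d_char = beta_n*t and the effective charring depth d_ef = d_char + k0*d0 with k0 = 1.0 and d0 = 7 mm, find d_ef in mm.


d_char = 0.59 * 180 = 106.2 mm
d_ef = 106.2 + 1.0*7 = 113.2 mm

113.2 mm


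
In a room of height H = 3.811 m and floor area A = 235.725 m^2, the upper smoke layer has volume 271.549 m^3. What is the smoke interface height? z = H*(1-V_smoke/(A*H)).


V/(A*H) = 0.30228
1 - 0.30228 = 0.69772
z = 3.811 * 0.69772 = 2.6590 m

2.6590 m


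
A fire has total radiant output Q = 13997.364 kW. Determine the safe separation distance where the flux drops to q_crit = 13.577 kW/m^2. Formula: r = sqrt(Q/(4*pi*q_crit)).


4*pi*q_crit = 170.61
Q/(4*pi*q_crit) = 82.041
r = sqrt(82.041) = 9.0577 m

9.0577 m


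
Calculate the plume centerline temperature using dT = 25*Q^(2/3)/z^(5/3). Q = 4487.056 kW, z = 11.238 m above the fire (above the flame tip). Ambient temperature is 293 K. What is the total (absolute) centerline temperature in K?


Q^(2/3) = 272.05
z^(5/3) = 56.383
dT = 25 * 272.05 / 56.383 = 120.62 K
T = 293 + 120.62 = 413.62 K

413.62 K


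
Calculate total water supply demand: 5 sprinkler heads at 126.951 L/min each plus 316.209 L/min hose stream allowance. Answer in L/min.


Sprinkler demand = 5 * 126.951 = 634.755 L/min
Total = 634.755 + 316.209 = 950.964 L/min

950.964 L/min


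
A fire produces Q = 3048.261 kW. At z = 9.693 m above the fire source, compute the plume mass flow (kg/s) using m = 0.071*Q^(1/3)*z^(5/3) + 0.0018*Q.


Q^(1/3) = 14.499
z^(5/3) = 44.065
First term = 0.071 * 14.499 * 44.065 = 45.363
Second term = 0.0018 * 3048.261 = 5.4869
m = 50.850 kg/s

50.850 kg/s


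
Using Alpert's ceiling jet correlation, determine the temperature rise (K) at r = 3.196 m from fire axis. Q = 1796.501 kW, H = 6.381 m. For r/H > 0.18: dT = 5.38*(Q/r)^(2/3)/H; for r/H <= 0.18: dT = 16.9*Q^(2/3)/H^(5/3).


r/H = 3.196 / 6.381 = 0.50086
r/H > 0.18, so dT = 5.38*(Q/r)^(2/3)/H
Q/r = 562.11
(Q/r)^(2/3) = 68.110
dT = 5.38 * 68.110 / 6.381 = 57.426 K

57.426 K


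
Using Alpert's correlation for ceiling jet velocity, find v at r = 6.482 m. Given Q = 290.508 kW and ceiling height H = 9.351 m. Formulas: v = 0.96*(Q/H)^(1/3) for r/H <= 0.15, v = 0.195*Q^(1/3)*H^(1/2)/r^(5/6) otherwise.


r/H = 6.482 / 9.351 = 0.69319
r/H > 0.15, so v = 0.195*Q^(1/3)*H^(1/2)/r^(5/6)
Q^(1/3) = 6.6230
H^(1/2) = 3.0579
r^(5/6) = 4.7471
v = 0.195 * 6.6230 * 3.0579 / 4.7471 = 0.83194 m/s

0.83194 m/s


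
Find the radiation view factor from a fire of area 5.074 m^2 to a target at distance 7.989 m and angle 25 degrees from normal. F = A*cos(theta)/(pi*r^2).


cos(25 deg) = 0.90631
pi*r^2 = 200.51
F = 5.074 * 0.90631 / 200.51 = 0.022935

0.022935


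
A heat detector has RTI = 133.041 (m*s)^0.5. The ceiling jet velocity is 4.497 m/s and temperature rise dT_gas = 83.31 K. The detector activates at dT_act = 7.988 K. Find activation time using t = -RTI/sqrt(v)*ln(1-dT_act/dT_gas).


dT_act/dT_gas = 0.095883
ln(1 - 0.095883) = -0.10080
t = -133.041 / sqrt(4.497) * -0.10080 = 6.3237 s

6.3237 s


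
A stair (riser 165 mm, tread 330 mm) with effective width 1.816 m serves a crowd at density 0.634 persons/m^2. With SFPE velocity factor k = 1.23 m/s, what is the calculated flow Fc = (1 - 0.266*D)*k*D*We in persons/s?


1 - 0.266*D = 1 - 0.266*0.634 = 0.83136
Fs = 0.83136 * 1.23 * 0.634 = 0.64831 persons/(s*m)
Fc = 0.64831 * 1.816 = 1.1773 persons/s

1.1773 persons/s


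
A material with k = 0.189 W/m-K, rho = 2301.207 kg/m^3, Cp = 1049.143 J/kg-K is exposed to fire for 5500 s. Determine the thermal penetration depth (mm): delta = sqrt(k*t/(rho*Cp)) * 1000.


alpha = 0.189 / (2301.207 * 1049.143) = 7.8284e-08 m^2/s
alpha * t = 0.00043056
delta = sqrt(0.00043056) * 1000 = 20.750 mm

20.750 mm


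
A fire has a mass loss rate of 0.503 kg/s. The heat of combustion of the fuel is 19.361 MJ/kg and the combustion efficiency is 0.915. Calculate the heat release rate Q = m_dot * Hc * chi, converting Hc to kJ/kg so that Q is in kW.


Hc = 19.361 MJ/kg = 19.361 * 1000 kJ/kg = 19361 kJ/kg
Q = 0.503 kg/s * 19361 kJ/kg * 0.915 = 8910.8 kW

8910.8 kW


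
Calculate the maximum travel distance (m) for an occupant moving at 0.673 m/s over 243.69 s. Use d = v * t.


d = 0.673 * 243.69 = 164.00 m

164.00 m


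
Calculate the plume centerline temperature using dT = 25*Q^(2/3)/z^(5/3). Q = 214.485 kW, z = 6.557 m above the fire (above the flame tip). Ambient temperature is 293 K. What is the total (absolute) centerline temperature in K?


Q^(2/3) = 35.831
z^(5/3) = 22.971
dT = 25 * 35.831 / 22.971 = 38.997 K
T = 293 + 38.997 = 332.00 K

332.00 K


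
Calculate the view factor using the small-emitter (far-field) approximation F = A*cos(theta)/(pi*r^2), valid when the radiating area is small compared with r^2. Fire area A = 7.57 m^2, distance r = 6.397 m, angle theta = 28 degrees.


cos(28 deg) = 0.88295
pi*r^2 = 128.56
F = 7.57 * 0.88295 / 128.56 = 0.051991

0.051991


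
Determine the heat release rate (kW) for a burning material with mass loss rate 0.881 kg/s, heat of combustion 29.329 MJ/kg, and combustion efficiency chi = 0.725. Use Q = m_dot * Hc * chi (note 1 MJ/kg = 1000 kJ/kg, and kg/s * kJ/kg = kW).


Hc = 29.329 MJ/kg = 29.329 * 1000 kJ/kg = 29329 kJ/kg
Q = 0.881 kg/s * 29329 kJ/kg * 0.725 = 18733 kW

18733 kW


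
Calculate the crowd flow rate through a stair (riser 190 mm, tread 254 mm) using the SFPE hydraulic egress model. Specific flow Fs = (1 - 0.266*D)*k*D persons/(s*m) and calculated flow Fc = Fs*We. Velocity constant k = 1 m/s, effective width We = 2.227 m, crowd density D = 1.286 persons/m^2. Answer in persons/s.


1 - 0.266*D = 1 - 0.266*1.286 = 0.65792
Fs = 0.65792 * 1 * 1.286 = 0.84609 persons/(s*m)
Fc = 0.84609 * 2.227 = 1.8842 persons/s

1.8842 persons/s


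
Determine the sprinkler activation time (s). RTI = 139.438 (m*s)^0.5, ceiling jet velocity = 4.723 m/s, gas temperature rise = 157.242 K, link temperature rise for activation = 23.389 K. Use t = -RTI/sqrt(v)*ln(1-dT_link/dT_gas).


dT_link/dT_gas = 0.14875
ln(1 - 0.14875) = -0.16104
t = -139.438 / sqrt(4.723) * -0.16104 = 10.333 s

10.333 s


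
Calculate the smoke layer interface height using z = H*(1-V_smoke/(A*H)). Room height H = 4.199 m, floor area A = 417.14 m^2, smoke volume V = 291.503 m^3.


V/(A*H) = 0.16642
1 - 0.16642 = 0.83358
z = 4.199 * 0.83358 = 3.5002 m

3.5002 m


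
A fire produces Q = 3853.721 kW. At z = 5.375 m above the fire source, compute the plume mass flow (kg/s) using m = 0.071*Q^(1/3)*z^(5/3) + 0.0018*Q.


Q^(1/3) = 15.678
z^(5/3) = 16.493
First term = 0.071 * 15.678 * 16.493 = 18.359
Second term = 0.0018 * 3853.721 = 6.9367
m = 25.296 kg/s

25.296 kg/s


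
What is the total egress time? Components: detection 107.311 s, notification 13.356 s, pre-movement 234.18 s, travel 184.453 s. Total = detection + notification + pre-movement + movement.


Total = 107.311 + 13.356 + 234.18 + 184.453 = 539.3 s

539.3 s


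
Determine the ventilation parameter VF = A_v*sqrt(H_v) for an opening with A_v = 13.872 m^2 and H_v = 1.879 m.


sqrt(H_v) = 1.3708
VF = 13.872 * 1.3708 = 19.015 m^(5/2)

19.015 m^(5/2)


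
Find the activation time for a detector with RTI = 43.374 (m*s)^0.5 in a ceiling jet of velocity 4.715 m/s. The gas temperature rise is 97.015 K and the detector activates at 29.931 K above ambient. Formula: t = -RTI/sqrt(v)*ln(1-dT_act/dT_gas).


dT_act/dT_gas = 0.30852
ln(1 - 0.30852) = -0.36892
t = -43.374 / sqrt(4.715) * -0.36892 = 7.3692 s

7.3692 s


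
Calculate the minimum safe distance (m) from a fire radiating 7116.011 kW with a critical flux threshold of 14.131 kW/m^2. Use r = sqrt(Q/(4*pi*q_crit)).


4*pi*q_crit = 177.58
Q/(4*pi*q_crit) = 40.073
r = sqrt(40.073) = 6.3303 m

6.3303 m


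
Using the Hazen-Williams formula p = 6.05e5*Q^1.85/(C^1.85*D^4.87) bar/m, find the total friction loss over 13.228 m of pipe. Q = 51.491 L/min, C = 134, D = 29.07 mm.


Q^1.85 = 1467.9
C^1.85 = 8612.8
D^4.87 = 1.3396e+07
p/m = 0.0076973 bar/m
p_total = 0.0076973 * 13.228 = 0.10182 bar

0.10182 bar


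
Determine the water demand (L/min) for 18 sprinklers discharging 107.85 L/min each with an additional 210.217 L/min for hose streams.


Sprinkler demand = 18 * 107.85 = 1941.3 L/min
Total = 1941.3 + 210.217 = 2151.517 L/min

2151.517 L/min


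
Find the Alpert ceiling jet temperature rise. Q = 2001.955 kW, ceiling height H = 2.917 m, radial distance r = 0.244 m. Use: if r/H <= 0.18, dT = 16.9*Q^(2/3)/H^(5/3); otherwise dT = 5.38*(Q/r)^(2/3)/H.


r/H = 0.244 / 2.917 = 0.083648
r/H <= 0.18, so dT = 16.9*Q^(2/3)/H^(5/3)
Q^(2/3) = 158.84
H^(5/3) = 5.9552
dT = 16.9 * 158.84 / 5.9552 = 450.78 K

450.78 K


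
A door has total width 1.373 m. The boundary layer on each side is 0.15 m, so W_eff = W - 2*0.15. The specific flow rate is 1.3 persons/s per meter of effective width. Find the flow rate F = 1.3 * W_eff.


W_eff = 1.373 - 0.30 = 1.073 m
F = 1.3 * 1.073 = 1.3949 persons/s

1.3949 persons/s


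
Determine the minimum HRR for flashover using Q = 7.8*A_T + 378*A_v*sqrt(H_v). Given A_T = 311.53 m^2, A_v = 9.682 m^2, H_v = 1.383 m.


7.8*A_T = 2429.934
sqrt(H_v) = 1.1760
378*A_v*sqrt(H_v) = 4304.0
Q = 2429.934 + 4304.0 = 6733.9 kW

6733.9 kW


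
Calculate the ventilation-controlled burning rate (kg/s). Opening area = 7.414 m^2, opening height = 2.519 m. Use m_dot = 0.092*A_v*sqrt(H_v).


sqrt(H_v) = 1.5871
m_dot = 0.092 * 7.414 * 1.5871 = 1.0826 kg/s

1.0826 kg/s


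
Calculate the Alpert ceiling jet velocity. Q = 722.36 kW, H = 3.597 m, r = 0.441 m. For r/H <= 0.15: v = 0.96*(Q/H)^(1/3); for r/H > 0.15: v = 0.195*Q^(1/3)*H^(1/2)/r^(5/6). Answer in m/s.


r/H = 0.441 / 3.597 = 0.12260
r/H <= 0.15, so v = 0.96*(Q/H)^(1/3)
Q/H = 200.82
(Q/H)^(1/3) = 5.8560
v = 0.96 * 5.8560 = 5.6218 m/s

5.6218 m/s


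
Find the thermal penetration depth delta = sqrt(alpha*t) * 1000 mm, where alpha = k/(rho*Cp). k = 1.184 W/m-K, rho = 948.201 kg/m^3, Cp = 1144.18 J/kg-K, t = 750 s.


alpha = 1.184 / (948.201 * 1144.18) = 1.0913e-06 m^2/s
alpha * t = 0.00081850
delta = sqrt(0.00081850) * 1000 = 28.609 mm

28.609 mm


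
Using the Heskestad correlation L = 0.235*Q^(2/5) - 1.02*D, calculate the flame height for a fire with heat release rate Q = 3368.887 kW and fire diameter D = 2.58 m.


Q^(2/5) = 25.763
0.235 * Q^(2/5) = 6.0543
1.02 * D = 2.6316
L = 3.4227 m

3.4227 m


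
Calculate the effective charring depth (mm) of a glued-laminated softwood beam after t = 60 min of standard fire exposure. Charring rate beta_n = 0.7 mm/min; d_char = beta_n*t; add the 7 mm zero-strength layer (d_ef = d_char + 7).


d_char = 0.7 * 60 = 42 mm
d_ef = 42 + 1.0*7 = 49 mm

49 mm


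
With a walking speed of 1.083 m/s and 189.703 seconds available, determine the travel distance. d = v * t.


d = 1.083 * 189.703 = 205.45 m

205.45 m


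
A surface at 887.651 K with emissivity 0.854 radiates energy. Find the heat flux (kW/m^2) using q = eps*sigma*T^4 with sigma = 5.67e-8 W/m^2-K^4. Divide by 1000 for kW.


T^4 = 6.2082e+11
q = 0.854 * 5.67e-8 * 6.2082e+11 / 1000 = 30.061 kW/m^2

30.061 kW/m^2


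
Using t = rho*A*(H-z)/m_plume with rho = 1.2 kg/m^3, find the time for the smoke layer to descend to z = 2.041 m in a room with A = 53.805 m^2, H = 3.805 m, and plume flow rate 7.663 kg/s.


H - z = 1.764 m
t = 1.2 * 53.805 * 1.764 / 7.663 = 14.863 s

14.863 s


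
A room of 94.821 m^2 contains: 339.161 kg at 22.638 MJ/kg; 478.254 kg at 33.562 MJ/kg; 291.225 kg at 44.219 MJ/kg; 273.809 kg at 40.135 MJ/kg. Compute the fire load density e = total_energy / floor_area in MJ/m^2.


Total energy = 339.161*22.638 + 478.254*33.562 + 291.225*44.219 + 273.809*40.135
= 7677.927 + 16051.16 + 12877.68 + 10989.32
= 47596.09 MJ
e = 47596.09 / 94.821 = 501.96 MJ/m^2

501.96 MJ/m^2


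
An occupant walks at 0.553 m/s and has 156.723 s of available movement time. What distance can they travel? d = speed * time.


d = 0.553 * 156.723 = 86.668 m

86.668 m


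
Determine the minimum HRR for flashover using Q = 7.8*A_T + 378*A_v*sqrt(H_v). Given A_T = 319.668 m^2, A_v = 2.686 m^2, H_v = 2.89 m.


7.8*A_T = 2493.4
sqrt(H_v) = 1.7
378*A_v*sqrt(H_v) = 1726.0
Q = 2493.4 + 1726.0 = 4219.434 kW

4219.434 kW


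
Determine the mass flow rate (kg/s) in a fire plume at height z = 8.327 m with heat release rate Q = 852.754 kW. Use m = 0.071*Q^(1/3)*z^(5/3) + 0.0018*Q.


Q^(1/3) = 9.4829
z^(5/3) = 34.210
First term = 0.071 * 9.4829 * 34.210 = 23.033
Second term = 0.0018 * 852.754 = 1.5350
m = 24.568 kg/s

24.568 kg/s


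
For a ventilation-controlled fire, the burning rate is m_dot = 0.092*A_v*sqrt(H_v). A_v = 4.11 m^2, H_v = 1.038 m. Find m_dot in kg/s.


sqrt(H_v) = 1.0188
m_dot = 0.092 * 4.11 * 1.0188 = 0.38524 kg/s

0.38524 kg/s


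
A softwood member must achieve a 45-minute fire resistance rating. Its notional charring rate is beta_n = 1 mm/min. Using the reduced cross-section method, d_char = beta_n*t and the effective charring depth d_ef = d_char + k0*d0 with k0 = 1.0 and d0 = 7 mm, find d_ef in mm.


d_char = 1 * 45 = 45 mm
d_ef = 45 + 1.0*7 = 52 mm

52 mm


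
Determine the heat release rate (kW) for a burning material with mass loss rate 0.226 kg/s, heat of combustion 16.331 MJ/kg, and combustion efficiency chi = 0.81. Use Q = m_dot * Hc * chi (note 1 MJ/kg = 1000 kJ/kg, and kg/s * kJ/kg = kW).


Hc = 16.331 MJ/kg = 16.331 * 1000 kJ/kg = 16331 kJ/kg
Q = 0.226 kg/s * 16331 kJ/kg * 0.81 = 2989.6 kW

2989.6 kW
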